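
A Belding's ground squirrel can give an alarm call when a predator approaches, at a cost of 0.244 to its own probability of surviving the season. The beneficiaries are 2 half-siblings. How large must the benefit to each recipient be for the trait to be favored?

r to a half-sibling = 1/4 (half-sibs share one parent — one path of length 2: r = (1/2)^2 = 1/4).
Hamilton's rule with n recipients of equal r: n·r·B > C, so B > C/(n·r) = 0.244/(2·0.25) = 0.488.

0.488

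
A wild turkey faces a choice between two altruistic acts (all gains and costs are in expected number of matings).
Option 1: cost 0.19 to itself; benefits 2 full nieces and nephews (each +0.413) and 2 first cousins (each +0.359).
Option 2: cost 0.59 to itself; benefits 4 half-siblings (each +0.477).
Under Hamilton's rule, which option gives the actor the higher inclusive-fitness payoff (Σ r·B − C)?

Option 1

Option 1: r to a full niece or nephew = 0.25.
Option 1: r to a first cousin = 0.125.
Option 1: Σ r·B − C = (2·0.25·0.413 + 2·0.125·0.359) − 0.19 = 0.10625.
Option 2: r to a half-sibling = 0.25.
Option 2: Σ r·B − C = (4·0.25·0.477) − 0.59 = -0.113.
Option 1 has the higher net inclusive-fitness payoff.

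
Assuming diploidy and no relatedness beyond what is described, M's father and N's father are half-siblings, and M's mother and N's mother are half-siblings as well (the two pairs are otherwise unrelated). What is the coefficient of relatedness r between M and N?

0.125

With two independent routes of shared ancestry, r is the sum of the two contributions.
M and N are related in two ways: half first cousins through their fathers (r = 1/16) and half first cousins through their mothers (r = 1/16).
r = 1/16 + 1/16 = 0.125.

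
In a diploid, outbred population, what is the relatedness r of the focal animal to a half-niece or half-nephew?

0.125

Each parent–offspring link contributes a factor of 1/2, and independent paths through distinct common ancestors add.
Half-aunt/uncle↔niece/nephew: one path of length 3: r = (1/2)^3 = 1/8.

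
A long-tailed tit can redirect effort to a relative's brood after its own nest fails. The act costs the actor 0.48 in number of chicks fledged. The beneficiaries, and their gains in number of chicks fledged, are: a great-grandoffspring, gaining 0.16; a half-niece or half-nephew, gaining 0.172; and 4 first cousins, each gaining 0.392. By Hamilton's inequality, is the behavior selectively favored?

Hamilton's rule: the trait is favored when the sum of r·B over every recipient exceeds the actor's cost C.
r to a great-grandoffspring = 0.125 (three parent–offspring links: r = (1/2)^3 = 1/8).
r to a half-niece or half-nephew = 1/8 (half-aunt/uncle↔niece/nephew: one path of length 3: r = (1/2)^3 = 1/8).
r to a first cousin = 0.125 (first cousins share one grandparent pair — two paths of length 4: r = 2·(1/2)^4 = 1/8).
Summing one r·B term per recipient: 1·0.125·0.16 + 1·0.125·0.172 + 4·0.125·0.392 = 0.2375.
0.2375 < 0.48: the indirect benefit is less than the cost.

No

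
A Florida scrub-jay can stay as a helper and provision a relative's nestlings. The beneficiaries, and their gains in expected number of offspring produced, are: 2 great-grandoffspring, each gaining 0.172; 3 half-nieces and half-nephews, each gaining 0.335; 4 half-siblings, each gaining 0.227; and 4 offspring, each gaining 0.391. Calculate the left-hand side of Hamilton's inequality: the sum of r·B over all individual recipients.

r to a great-grandoffspring = 0.125 (three parent–offspring links: r = (1/2)^3 = 1/8).
r to a half-niece or half-nephew = 0.125 (half-aunt/uncle↔niece/nephew: one path of length 3: r = (1/2)^3 = 1/8).
r to a half-sibling = 0.25 (half-sibs share one parent — one path of length 2: r = (1/2)^2 = 1/4).
r to an offspring = 1/2 (one parent–offspring link: r = (1/2)^1 = 1/2).
Summing one r·B term per recipient: 2·0.125·0.172 + 3·0.125·0.335 + 4·0.25·0.227 + 4·0.5·0.391 = 1.177625.

1.177625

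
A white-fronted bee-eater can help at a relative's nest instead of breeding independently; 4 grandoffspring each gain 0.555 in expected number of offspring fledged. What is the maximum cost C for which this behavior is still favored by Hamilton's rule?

0.555

r to a grandoffspring = 0.25 (two parent–offspring links: r = (1/2)^2 = 1/4).
Hamilton's rule: n·r·B > C, so the trait is favored while C < n·r·B = 4·0.25·0.555 = 0.555.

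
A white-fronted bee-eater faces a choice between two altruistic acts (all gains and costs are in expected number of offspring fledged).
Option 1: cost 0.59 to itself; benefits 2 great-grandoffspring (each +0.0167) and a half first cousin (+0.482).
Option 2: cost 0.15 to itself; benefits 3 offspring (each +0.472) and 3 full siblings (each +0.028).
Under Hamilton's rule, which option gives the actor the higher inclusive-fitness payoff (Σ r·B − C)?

Option 1: r to a great-grandoffspring = 0.125.
Option 1: r to a half first cousin = 0.0625.
Option 1: Σ r·B − C = (2·0.125·0.0167 + 1·0.0625·0.482) − 0.59 = -0.5557.
Option 2: r to an offspring = 0.5.
Option 2: r to a full sibling = 0.5.
Option 2: Σ r·B − C = (3·0.5·0.472 + 3·0.5·0.028) − 0.15 = 0.6.
Option 2 has the higher net inclusive-fitness payoff.

Option 2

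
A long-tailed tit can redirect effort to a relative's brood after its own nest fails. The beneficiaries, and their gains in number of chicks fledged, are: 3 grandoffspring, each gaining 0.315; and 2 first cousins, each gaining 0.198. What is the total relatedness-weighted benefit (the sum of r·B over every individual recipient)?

0.28575

r to a grandoffspring = 1/4 (two parent–offspring links: r = (1/2)^2 = 1/4).
r to a first cousin = 1/8 (first cousins share one grandparent pair — two paths of length 4: r = 2·(1/2)^4 = 1/8).
Summing one r·B term per recipient: 3·0.25·0.315 + 2·0.125·0.198 = 0.28575.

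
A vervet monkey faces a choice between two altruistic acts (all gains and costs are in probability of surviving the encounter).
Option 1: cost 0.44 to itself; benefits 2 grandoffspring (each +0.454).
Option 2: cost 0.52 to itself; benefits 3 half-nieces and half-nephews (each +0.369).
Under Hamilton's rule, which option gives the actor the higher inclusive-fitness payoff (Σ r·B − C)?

Option 1: r to a grandoffspring = 0.25.
Option 1: Σ r·B − C = (2·0.25·0.454) − 0.44 = -0.213.
Option 2: r to a half-niece or half-nephew = 0.125.
Option 2: Σ r·B − C = (3·0.125·0.369) − 0.52 = -0.381625.
Option 1 has the higher net inclusive-fitness payoff.

Option 1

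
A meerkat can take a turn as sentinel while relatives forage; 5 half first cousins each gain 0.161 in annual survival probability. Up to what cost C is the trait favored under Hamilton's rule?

0.0503125

r to a half first cousin = 0.0625 (half first cousins share one grandparent — one path of length 4: r = (1/2)^4 = 1/16).
Hamilton's rule: n·r·B > C, so the trait is favored while C < n·r·B = 5·0.0625·0.161 = 0.0503125.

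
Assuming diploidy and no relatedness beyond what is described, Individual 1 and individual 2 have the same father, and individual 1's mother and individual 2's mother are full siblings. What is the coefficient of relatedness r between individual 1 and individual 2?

Relatedness sums over independent paths through distinct common ancestors.
Individual 1 and individual 2 are related in two ways: half-sibs through their shared father (r = 1/4) and first cousins through their mothers (r = 1/8).
r = 1/4 + 1/8 = 3/8 = 0.375.

0.375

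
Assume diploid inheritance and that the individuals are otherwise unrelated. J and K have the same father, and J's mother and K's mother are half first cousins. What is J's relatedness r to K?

With two independent routes of shared ancestry, r is the sum of the two contributions.
J and K are related in two ways: half-sibs through their shared father (r = 1/4) and half second cousins through their mothers (r = 1/64).
r = 1/4 + 1/64 = 0.265625.

0.265625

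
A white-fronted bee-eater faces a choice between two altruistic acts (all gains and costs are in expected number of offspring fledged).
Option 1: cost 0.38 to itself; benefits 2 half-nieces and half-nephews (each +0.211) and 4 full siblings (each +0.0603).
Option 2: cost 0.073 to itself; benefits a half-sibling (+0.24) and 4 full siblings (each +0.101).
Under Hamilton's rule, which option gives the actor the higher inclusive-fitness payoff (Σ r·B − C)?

Option 2

Option 1: r to a half-niece or half-nephew = 0.125.
Option 1: r to a full sibling = 0.5.
Option 1: Σ r·B − C = (2·0.125·0.211 + 4·0.5·0.0603) − 0.38 = -0.20665.
Option 2: r to a half-sibling = 0.25.
Option 2: r to a full sibling = 0.5.
Option 2: Σ r·B − C = (1·0.25·0.24 + 4·0.5·0.101) − 0.073 = 0.189.
Option 2 has the higher net inclusive-fitness payoff.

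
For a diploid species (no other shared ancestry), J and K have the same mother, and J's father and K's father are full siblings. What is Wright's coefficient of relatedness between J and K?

Wright's path rule: contributions from independent ancestry routes add.
J and K are related in two ways: half-sibs through their shared mother (r = 1/4) and first cousins through their fathers (r = 1/8).
r = 1/4 + 1/8 = 3/8 = 0.375.

0.375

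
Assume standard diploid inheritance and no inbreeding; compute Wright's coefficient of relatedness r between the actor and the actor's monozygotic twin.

Each parent–offspring link contributes a factor of 1/2, and independent paths through distinct common ancestors add.
Monozygotic twins share every allele identical by descent: r = 1.

1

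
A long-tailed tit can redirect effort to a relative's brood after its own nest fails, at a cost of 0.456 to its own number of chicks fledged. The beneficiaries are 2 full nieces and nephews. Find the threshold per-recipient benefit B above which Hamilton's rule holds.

0.912

r to a full niece or nephew = 0.25 (full aunt/uncle↔niece/nephew: two paths of length 3 through the shared grandparent pair: r = 2·(1/2)^3 = 1/4).
Hamilton's rule with n recipients of equal r: n·r·B > C, so B > C/(n·r) = 0.456/(2·0.25) = 0.912.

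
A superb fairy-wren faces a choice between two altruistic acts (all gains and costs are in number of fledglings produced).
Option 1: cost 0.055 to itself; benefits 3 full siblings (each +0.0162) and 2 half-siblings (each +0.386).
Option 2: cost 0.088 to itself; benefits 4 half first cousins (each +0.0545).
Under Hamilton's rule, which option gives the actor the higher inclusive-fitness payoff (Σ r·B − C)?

Option 1: r to a full sibling = 0.5.
Option 1: r to a half-sibling = 0.25.
Option 1: Σ r·B − C = (3·0.5·0.0162 + 2·0.25·0.386) − 0.055 = 0.1623.
Option 2: r to a half first cousin = 0.0625.
Option 2: Σ r·B − C = (4·0.0625·0.0545) − 0.088 = -0.074375.
Option 1 has the higher net inclusive-fitness payoff.

Option 1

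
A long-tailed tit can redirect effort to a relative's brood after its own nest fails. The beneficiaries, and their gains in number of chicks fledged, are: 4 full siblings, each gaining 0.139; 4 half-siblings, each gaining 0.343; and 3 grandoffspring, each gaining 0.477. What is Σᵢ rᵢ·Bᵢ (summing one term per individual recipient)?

r to a full sibling = 1/2 (full sibs share both parents — two paths of length 2: r = 2·(1/2)^2 = 1/2).
r to a half-sibling = 1/4 (half-sibs share one parent — one path of length 2: r = (1/2)^2 = 1/4).
r to a grandoffspring = 0.25 (two parent–offspring links: r = (1/2)^2 = 1/4).
Summing one r·B term per recipient: 4·0.5·0.139 + 4·0.25·0.343 + 3·0.25·0.477 = 0.97875.

0.97875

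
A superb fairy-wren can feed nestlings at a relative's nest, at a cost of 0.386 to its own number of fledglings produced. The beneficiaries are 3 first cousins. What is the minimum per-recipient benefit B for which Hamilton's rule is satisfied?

r to a first cousin = 1/8 (first cousins share one grandparent pair — two paths of length 4: r = 2·(1/2)^4 = 1/8).
Hamilton's rule with n recipients of equal r: n·r·B > C, so B > C/(n·r) = 0.386/(3·0.125) = 1.0293.

1.0293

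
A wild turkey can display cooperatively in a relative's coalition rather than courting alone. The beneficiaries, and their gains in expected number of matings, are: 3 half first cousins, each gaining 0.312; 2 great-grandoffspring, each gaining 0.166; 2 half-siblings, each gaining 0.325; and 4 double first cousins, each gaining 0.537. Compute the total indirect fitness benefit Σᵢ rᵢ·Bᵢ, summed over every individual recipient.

r to a half first cousin = 1/16 (half first cousins share one grandparent — one path of length 4: r = (1/2)^4 = 1/16).
r to a great-grandoffspring = 0.125 (three parent–offspring links: r = (1/2)^3 = 1/8).
r to a half-sibling = 0.25 (half-sibs share one parent — one path of length 2: r = (1/2)^2 = 1/4).
r to a double first cousin = 1/4 (double first cousins share both grandparent pairs — four paths of length 4: r = 4·(1/2)^4 = 1/4).
Summing one r·B term per recipient: 3·0.0625·0.312 + 2·0.125·0.166 + 2·0.25·0.325 + 4·0.25·0.537 = 0.7995.

0.7995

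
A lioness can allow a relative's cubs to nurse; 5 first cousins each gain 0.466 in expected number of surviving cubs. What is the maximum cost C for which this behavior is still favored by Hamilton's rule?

r to a first cousin = 1/8 (first cousins share one grandparent pair — two paths of length 4: r = 2·(1/2)^4 = 1/8).
Hamilton's rule: n·r·B > C, so the trait is favored while C < n·r·B = 5·0.125·0.466 = 0.29125.

0.29125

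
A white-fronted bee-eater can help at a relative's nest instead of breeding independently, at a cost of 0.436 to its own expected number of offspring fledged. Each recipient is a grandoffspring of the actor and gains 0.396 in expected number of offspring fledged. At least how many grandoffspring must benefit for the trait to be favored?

5

r to a grandoffspring = 1/4 (two parent–offspring links: r = (1/2)^2 = 1/4).
Hamilton's rule: n·r·B > C  ⇒  n > C/(r·B) = 0.436/(0.25·0.396) = 4.404.
The smallest integer exceeding 4.404 is 5.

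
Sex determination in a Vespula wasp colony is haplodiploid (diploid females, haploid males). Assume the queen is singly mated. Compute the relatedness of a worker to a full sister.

Haplodiploid full sisters inherit their father's entire haploid genome identically (contributing 1/2) and on average half of their mother's contribution (1/2 · 1/2 = 1/4); r = 1/2 + 1/4 = 3/4.

0.75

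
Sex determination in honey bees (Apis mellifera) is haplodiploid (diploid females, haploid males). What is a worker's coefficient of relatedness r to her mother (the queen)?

0.5

One meiotic link between diploid queen and diploid daughter: r = 1/2.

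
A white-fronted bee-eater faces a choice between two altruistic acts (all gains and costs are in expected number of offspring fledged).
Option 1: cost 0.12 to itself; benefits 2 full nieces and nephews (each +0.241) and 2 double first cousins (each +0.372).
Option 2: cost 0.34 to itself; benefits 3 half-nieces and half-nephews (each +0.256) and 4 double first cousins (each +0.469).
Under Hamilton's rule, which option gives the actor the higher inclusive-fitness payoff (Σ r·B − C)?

Option 2

Option 1: r to a full niece or nephew = 0.25.
Option 1: r to a double first cousin = 0.25.
Option 1: Σ r·B − C = (2·0.25·0.241 + 2·0.25·0.372) − 0.12 = 0.1865.
Option 2: r to a half-niece or half-nephew = 0.125.
Option 2: r to a double first cousin = 0.25.
Option 2: Σ r·B − C = (3·0.125·0.256 + 4·0.25·0.469) − 0.34 = 0.225.
Option 2 has the higher net inclusive-fitness payoff.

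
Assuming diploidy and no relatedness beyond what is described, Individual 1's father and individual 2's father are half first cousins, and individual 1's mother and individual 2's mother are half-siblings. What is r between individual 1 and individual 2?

Wright's path rule: contributions from independent ancestry routes add.
Individual 1 and individual 2 are related in two ways: half second cousins through their fathers (r = 1/64) and half first cousins through their mothers (r = 1/16).
r = 1/64 + 1/16 = 0.078125.

0.078125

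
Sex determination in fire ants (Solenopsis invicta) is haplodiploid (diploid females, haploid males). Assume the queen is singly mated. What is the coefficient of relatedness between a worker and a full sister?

Haplodiploid full sisters inherit their father's entire haploid genome identically (contributing 1/2) and on average half of their mother's contribution (1/2 · 1/2 = 1/4); r = 1/2 + 1/4 = 3/4.

0.75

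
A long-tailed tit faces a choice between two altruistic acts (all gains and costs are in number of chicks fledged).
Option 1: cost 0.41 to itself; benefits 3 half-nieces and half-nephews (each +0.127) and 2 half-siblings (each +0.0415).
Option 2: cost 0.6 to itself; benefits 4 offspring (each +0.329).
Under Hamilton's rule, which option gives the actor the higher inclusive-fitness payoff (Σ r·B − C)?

Option 1: r to a half-niece or half-nephew = 0.125.
Option 1: r to a half-sibling = 0.25.
Option 1: Σ r·B − C = (3·0.125·0.127 + 2·0.25·0.0415) − 0.41 = -0.341625.
Option 2: r to an offspring = 0.5.
Option 2: Σ r·B − C = (4·0.5·0.329) − 0.6 = 0.058.
Option 2 has the higher net inclusive-fitness payoff.

Option 2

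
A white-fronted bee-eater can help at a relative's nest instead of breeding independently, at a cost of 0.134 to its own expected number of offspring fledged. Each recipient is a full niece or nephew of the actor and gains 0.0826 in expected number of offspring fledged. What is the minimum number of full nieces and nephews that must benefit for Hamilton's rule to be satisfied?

7

r to a full niece or nephew = 0.25 (full aunt/uncle↔niece/nephew: two paths of length 3 through the shared grandparent pair: r = 2·(1/2)^3 = 1/4).
Hamilton's rule: n·r·B > C  ⇒  n > C/(r·B) = 0.134/(0.25·0.0826) = 6.489.
The smallest integer exceeding 6.489 is 7.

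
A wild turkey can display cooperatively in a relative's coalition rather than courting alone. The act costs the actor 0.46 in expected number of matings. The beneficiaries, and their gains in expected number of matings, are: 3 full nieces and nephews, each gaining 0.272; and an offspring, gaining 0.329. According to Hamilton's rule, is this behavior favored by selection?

Hamilton's rule: the trait is favored when the sum of r·B over every recipient exceeds the actor's cost C.
r to a full niece or nephew = 1/4 (full aunt/uncle↔niece/nephew: two paths of length 3 through the shared grandparent pair: r = 2·(1/2)^3 = 1/4).
r to an offspring = 1/2 (one parent–offspring link: r = (1/2)^1 = 1/2).
Summing one r·B term per recipient: 3·0.25·0.272 + 1·0.5·0.329 = 0.3685.
0.3685 < 0.46: the indirect benefit is less than the cost.

No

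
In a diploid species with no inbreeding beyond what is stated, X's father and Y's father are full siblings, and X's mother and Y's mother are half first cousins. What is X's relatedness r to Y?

0.140625

With two independent routes of shared ancestry, r is the sum of the two contributions.
X and Y are related in two ways: first cousins through their fathers (r = 1/8) and half second cousins through their mothers (r = 1/64).
r = 1/8 + 1/64 = 9/64 = 0.140625.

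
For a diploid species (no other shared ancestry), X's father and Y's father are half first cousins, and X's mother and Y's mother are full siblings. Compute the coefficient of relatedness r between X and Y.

Relatedness sums over independent paths through distinct common ancestors.
X and Y are related in two ways: half second cousins through their fathers (r = 1/64) and first cousins through their mothers (r = 1/8).
r = 1/64 + 1/8 = 0.140625.

0.140625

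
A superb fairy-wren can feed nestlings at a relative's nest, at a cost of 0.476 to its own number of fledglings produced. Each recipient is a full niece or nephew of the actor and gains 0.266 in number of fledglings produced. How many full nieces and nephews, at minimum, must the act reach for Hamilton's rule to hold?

8

r to a full niece or nephew = 0.25 (full aunt/uncle↔niece/nephew: two paths of length 3 through the shared grandparent pair: r = 2·(1/2)^3 = 1/4).
Hamilton's rule: n·r·B > C  ⇒  n > C/(r·B) = 0.476/(0.25·0.266) = 7.158.
The smallest integer exceeding 7.158 is 8.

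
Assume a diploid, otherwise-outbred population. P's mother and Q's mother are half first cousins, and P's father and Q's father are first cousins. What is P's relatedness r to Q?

Independent pedigree routes through distinct common ancestors add.
P and Q are related in two ways: half second cousins through their mothers (r = 1/64) and second cousins through their fathers (r = 1/32).
r = 1/64 + 1/32 = 0.046875.

0.046875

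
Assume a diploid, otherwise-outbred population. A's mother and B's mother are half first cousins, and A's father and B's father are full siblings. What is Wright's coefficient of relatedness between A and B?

0.140625

Independent pedigree routes through distinct common ancestors add.
A and B are related in two ways: half second cousins through their mothers (r = 1/64) and first cousins through their fathers (r = 1/8).
r = 1/64 + 1/8 = 9/64 = 0.140625.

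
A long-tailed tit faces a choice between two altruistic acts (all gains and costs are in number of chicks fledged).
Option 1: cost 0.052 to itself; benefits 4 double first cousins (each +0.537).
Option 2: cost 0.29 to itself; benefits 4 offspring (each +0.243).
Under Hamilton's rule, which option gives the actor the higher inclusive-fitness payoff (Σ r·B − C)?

Option 1: r to a double first cousin = 0.25.
Option 1: Σ r·B − C = (4·0.25·0.537) − 0.052 = 0.485.
Option 2: r to an offspring = 0.5.
Option 2: Σ r·B − C = (4·0.5·0.243) − 0.29 = 0.196.
Option 1 has the higher net inclusive-fitness payoff.

Option 1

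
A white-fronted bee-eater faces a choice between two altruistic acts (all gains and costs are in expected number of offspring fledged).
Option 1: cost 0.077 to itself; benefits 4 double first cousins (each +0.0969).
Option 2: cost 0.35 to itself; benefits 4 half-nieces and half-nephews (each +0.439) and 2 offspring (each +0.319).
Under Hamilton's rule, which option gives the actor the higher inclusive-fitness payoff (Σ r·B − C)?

Option 1: r to a double first cousin = 0.25.
Option 1: Σ r·B − C = (4·0.25·0.0969) − 0.077 = 0.0199.
Option 2: r to a half-niece or half-nephew = 0.125.
Option 2: r to an offspring = 0.5.
Option 2: Σ r·B − C = (4·0.125·0.439 + 2·0.5·0.319) − 0.35 = 0.1885.
Option 2 has the higher net inclusive-fitness payoff.

Option 2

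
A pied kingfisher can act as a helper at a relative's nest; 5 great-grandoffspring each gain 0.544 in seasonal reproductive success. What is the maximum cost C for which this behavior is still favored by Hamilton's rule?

r to a great-grandoffspring = 0.125 (three parent–offspring links: r = (1/2)^3 = 1/8).
Hamilton's rule: n·r·B > C, so the trait is favored while C < n·r·B = 5·0.125·0.544 = 0.34.

0.34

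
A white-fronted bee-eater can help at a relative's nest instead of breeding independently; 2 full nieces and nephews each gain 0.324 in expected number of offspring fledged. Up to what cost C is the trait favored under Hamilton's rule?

r to a full niece or nephew = 0.25 (full aunt/uncle↔niece/nephew: two paths of length 3 through the shared grandparent pair: r = 2·(1/2)^3 = 1/4).
Hamilton's rule: n·r·B > C, so the trait is favored while C < n·r·B = 2·0.25·0.324 = 0.162.

0.162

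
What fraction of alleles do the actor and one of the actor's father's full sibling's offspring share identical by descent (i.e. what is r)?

0.125

Each parent–offspring link contributes a factor of 1/2, and independent paths through distinct common ancestors add.
First cousins share one grandparent pair — two paths of length 4: r = 2·(1/2)^4 = 1/8.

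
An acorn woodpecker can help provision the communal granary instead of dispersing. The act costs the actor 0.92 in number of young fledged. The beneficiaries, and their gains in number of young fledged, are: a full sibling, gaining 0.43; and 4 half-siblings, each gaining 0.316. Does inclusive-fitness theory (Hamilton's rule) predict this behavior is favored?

Hamilton's rule: the trait is favored when the sum of r·B over every recipient exceeds the actor's cost C.
r to a full sibling = 1/2 (full sibs share both parents — two paths of length 2: r = 2·(1/2)^2 = 1/2).
r to a half-sibling = 1/4 (half-sibs share one parent — one path of length 2: r = (1/2)^2 = 1/4).
Summing one r·B term per recipient: 1·0.5·0.43 + 4·0.25·0.316 = 0.531.
0.531 < 0.92: the indirect benefit is less than the cost.

No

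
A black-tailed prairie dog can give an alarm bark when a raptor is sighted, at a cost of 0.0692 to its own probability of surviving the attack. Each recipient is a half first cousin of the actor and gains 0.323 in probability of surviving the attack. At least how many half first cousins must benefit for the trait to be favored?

r to a half first cousin = 0.0625 (half first cousins share one grandparent — one path of length 4: r = (1/2)^4 = 1/16).
Hamilton's rule: n·r·B > C  ⇒  n > C/(r·B) = 0.0692/(0.0625·0.323) = 3.428.
The smallest integer exceeding 3.428 is 4.

4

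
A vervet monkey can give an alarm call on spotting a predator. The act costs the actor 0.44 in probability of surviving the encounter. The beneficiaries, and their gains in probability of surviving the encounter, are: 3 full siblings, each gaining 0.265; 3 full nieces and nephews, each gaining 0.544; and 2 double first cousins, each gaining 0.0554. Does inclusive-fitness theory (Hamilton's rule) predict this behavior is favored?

Yes

Hamilton's rule: the trait is favored when the sum of r·B over every recipient exceeds the actor's cost C.
r to a full sibling = 0.5 (full sibs share both parents — two paths of length 2: r = 2·(1/2)^2 = 1/2).
r to a full niece or nephew = 0.25 (full aunt/uncle↔niece/nephew: two paths of length 3 through the shared grandparent pair: r = 2·(1/2)^3 = 1/4).
r to a double first cousin = 0.25 (double first cousins share both grandparent pairs — four paths of length 4: r = 4·(1/2)^4 = 1/4).
Summing one r·B term per recipient: 3·0.5·0.265 + 3·0.25·0.544 + 2·0.25·0.0554 = 0.8332.
0.8332 > 0.44: the indirect benefit exceeds the cost.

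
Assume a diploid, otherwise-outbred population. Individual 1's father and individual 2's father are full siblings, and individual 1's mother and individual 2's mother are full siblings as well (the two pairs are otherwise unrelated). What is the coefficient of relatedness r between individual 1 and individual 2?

0.25

With two independent routes of shared ancestry, r is the sum of the two contributions.
Individual 1 and individual 2 are related in two ways: first cousins through their fathers (r = 1/8) and first cousins through their mothers (r = 1/8) — i.e. double first cousins.
r = 1/8 + 1/8 = 1/4 = 0.25.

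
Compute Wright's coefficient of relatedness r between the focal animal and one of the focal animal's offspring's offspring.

Each parent–offspring link contributes a factor of 1/2, and independent paths through distinct common ancestors add.
Two parent–offspring links: r = (1/2)^2 = 1/4.

0.25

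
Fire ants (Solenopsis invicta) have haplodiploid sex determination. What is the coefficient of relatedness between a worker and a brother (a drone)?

0.25

Her haploid brother carries none of their father's genes and a random half of their mother's genome; that half matches the maternal half of her own genome with probability 1/2: r = 1/2 · 1/2 = 1/4.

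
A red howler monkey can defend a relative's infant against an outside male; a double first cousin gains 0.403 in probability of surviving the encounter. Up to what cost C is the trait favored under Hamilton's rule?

0.10075

r to a double first cousin = 1/4 (double first cousins share both grandparent pairs — four paths of length 4: r = 4·(1/2)^4 = 1/4).
Hamilton's rule: n·r·B > C, so the trait is favored while C < n·r·B = 1·0.25·0.403 = 0.10075.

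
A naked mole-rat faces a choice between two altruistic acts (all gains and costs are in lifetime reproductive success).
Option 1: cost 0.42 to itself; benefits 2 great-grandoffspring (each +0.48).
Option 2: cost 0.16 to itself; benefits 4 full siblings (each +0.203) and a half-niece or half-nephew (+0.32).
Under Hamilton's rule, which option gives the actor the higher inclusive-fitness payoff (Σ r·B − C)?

Option 2

Option 1: r to a great-grandoffspring = 0.125.
Option 1: Σ r·B − C = (2·0.125·0.48) − 0.42 = -0.3.
Option 2: r to a full sibling = 0.5.
Option 2: r to a half-niece or half-nephew = 0.125.
Option 2: Σ r·B − C = (4·0.5·0.203 + 1·0.125·0.32) − 0.16 = 0.286.
Option 2 has the higher net inclusive-fitness payoff.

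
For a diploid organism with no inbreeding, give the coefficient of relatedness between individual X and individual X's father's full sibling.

Each parent–offspring link contributes a factor of 1/2, and independent paths through distinct common ancestors add.
Full aunt/uncle↔niece/nephew: two paths of length 3 through the shared grandparent pair: r = 2·(1/2)^3 = 1/4.

0.25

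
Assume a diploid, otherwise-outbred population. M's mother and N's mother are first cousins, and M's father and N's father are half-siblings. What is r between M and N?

0.09375

Relatedness sums over independent paths through distinct common ancestors.
M and N are related in two ways: second cousins through their mothers (r = 1/32) and half first cousins through their fathers (r = 1/16).
r = 1/32 + 1/16 = 0.09375.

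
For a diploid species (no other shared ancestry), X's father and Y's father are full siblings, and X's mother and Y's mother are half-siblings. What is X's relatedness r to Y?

Relatedness sums over independent paths through distinct common ancestors.
X and Y are related in two ways: first cousins through their fathers (r = 1/8) and half first cousins through their mothers (r = 1/16).
r = 1/8 + 1/16 = 3/16 = 0.1875.

0.1875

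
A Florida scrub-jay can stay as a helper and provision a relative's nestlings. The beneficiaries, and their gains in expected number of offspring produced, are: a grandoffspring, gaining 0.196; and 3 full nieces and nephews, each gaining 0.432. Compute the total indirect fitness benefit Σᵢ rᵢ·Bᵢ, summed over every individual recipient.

0.373

r to a grandoffspring = 1/4 (two parent–offspring links: r = (1/2)^2 = 1/4).
r to a full niece or nephew = 1/4 (full aunt/uncle↔niece/nephew: two paths of length 3 through the shared grandparent pair: r = 2·(1/2)^3 = 1/4).
Summing one r·B term per recipient: 1·0.25·0.196 + 3·0.25·0.432 = 0.373.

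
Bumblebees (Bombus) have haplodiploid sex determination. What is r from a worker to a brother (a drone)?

0.25

Her haploid brother carries none of their father's genes and a random half of their mother's genome; that half matches the maternal half of her own genome with probability 1/2: r = 1/2 · 1/2 = 1/4.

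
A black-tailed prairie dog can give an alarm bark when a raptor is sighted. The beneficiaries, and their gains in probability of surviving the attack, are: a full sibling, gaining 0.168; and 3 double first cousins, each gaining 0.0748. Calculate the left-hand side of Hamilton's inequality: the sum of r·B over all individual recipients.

r to a full sibling = 0.5 (full sibs share both parents — two paths of length 2: r = 2·(1/2)^2 = 1/2).
r to a double first cousin = 1/4 (double first cousins share both grandparent pairs — four paths of length 4: r = 4·(1/2)^4 = 1/4).
Summing one r·B term per recipient: 1·0.5·0.168 + 3·0.25·0.0748 = 0.1401.

0.1401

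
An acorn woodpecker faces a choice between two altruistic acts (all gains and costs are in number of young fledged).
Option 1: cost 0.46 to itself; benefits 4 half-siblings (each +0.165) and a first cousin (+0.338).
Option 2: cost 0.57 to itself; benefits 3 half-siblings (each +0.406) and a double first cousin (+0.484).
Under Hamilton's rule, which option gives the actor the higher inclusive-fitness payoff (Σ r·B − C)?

Option 2

Option 1: r to a half-sibling = 0.25.
Option 1: r to a first cousin = 0.125.
Option 1: Σ r·B − C = (4·0.25·0.165 + 1·0.125·0.338) − 0.46 = -0.25275.
Option 2: r to a half-sibling = 0.25.
Option 2: r to a double first cousin = 0.25.
Option 2: Σ r·B − C = (3·0.25·0.406 + 1·0.25·0.484) − 0.57 = -0.1445.
Option 2 has the higher net inclusive-fitness payoff.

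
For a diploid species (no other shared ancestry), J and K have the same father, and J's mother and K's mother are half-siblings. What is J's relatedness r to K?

0.3125

Independent pedigree routes through distinct common ancestors add.
J and K are related in two ways: half-sibs through their shared father (r = 1/4) and half first cousins through their mothers (r = 1/16).
r = 1/4 + 1/16 = 0.3125.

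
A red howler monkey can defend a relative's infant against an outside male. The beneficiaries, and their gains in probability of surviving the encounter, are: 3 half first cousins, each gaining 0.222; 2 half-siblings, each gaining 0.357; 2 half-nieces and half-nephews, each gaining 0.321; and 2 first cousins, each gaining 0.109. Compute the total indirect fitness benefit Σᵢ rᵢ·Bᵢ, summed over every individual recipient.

r to a half first cousin = 1/16 (half first cousins share one grandparent — one path of length 4: r = (1/2)^4 = 1/16).
r to a half-sibling = 0.25 (half-sibs share one parent — one path of length 2: r = (1/2)^2 = 1/4).
r to a half-niece or half-nephew = 0.125 (half-aunt/uncle↔niece/nephew: one path of length 3: r = (1/2)^3 = 1/8).
r to a first cousin = 1/8 (first cousins share one grandparent pair — two paths of length 4: r = 2·(1/2)^4 = 1/8).
Summing one r·B term per recipient: 3·0.0625·0.222 + 2·0.25·0.357 + 2·0.125·0.321 + 2·0.125·0.109 = 0.327625.

0.327625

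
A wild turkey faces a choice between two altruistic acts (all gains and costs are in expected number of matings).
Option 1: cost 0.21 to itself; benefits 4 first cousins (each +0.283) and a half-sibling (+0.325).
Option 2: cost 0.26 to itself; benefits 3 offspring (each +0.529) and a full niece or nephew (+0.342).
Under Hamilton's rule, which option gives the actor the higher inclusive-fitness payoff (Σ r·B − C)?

Option 1: r to a first cousin = 0.125.
Option 1: r to a half-sibling = 0.25.
Option 1: Σ r·B − C = (4·0.125·0.283 + 1·0.25·0.325) − 0.21 = 0.01275.
Option 2: r to an offspring = 0.5.
Option 2: r to a full niece or nephew = 0.25.
Option 2: Σ r·B − C = (3·0.5·0.529 + 1·0.25·0.342) − 0.26 = 0.619.
Option 2 has the higher net inclusive-fitness payoff.

Option 2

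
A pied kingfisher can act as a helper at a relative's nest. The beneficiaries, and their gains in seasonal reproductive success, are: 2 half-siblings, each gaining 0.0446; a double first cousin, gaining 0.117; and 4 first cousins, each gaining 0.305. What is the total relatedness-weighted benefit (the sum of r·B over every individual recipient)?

r to a half-sibling = 0.25 (half-sibs share one parent — one path of length 2: r = (1/2)^2 = 1/4).
r to a double first cousin = 0.25 (double first cousins share both grandparent pairs — four paths of length 4: r = 4·(1/2)^4 = 1/4).
r to a first cousin = 1/8 (first cousins share one grandparent pair — two paths of length 4: r = 2·(1/2)^4 = 1/8).
Summing one r·B term per recipient: 2·0.25·0.0446 + 1·0.25·0.117 + 4·0.125·0.305 = 0.20405.

0.20405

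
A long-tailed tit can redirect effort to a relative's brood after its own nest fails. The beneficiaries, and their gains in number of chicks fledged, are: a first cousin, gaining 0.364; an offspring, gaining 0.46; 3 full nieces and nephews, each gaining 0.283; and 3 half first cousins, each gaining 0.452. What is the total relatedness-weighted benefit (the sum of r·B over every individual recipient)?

r to a first cousin = 0.125 (first cousins share one grandparent pair — two paths of length 4: r = 2·(1/2)^4 = 1/8).
r to an offspring = 0.5 (one parent–offspring link: r = (1/2)^1 = 1/2).
r to a full niece or nephew = 1/4 (full aunt/uncle↔niece/nephew: two paths of length 3 through the shared grandparent pair: r = 2·(1/2)^3 = 1/4).
r to a half first cousin = 0.0625 (half first cousins share one grandparent — one path of length 4: r = (1/2)^4 = 1/16).
Summing one r·B term per recipient: 1·0.125·0.364 + 1·0.5·0.46 + 3·0.25·0.283 + 3·0.0625·0.452 = 0.5725.

0.5725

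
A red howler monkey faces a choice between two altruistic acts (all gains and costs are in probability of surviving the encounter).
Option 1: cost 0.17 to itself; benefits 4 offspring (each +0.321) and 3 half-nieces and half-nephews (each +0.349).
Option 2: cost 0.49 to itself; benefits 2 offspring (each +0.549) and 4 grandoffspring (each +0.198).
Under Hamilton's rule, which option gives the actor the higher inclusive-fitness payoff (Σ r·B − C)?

Option 1

Option 1: r to an offspring = 0.5.
Option 1: r to a half-niece or half-nephew = 0.125.
Option 1: Σ r·B − C = (4·0.5·0.321 + 3·0.125·0.349) − 0.17 = 0.602875.
Option 2: r to an offspring = 0.5.
Option 2: r to a grandoffspring = 0.25.
Option 2: Σ r·B − C = (2·0.5·0.549 + 4·0.25·0.198) − 0.49 = 0.257.
Option 1 has the higher net inclusive-fitness payoff.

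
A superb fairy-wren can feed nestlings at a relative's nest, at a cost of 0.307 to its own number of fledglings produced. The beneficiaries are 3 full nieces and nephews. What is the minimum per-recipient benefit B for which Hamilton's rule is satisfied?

0.4093

r to a full niece or nephew = 0.25 (full aunt/uncle↔niece/nephew: two paths of length 3 through the shared grandparent pair: r = 2·(1/2)^3 = 1/4).
Hamilton's rule with n recipients of equal r: n·r·B > C, so B > C/(n·r) = 0.307/(3·0.25) = 0.4093.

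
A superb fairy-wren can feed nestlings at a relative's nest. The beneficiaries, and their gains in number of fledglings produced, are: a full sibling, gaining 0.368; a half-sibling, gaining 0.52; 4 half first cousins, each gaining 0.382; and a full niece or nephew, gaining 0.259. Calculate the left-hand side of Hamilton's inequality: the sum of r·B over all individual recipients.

r to a full sibling = 0.5 (full sibs share both parents — two paths of length 2: r = 2·(1/2)^2 = 1/2).
r to a half-sibling = 0.25 (half-sibs share one parent — one path of length 2: r = (1/2)^2 = 1/4).
r to a half first cousin = 1/16 (half first cousins share one grandparent — one path of length 4: r = (1/2)^4 = 1/16).
r to a full niece or nephew = 1/4 (full aunt/uncle↔niece/nephew: two paths of length 3 through the shared grandparent pair: r = 2·(1/2)^3 = 1/4).
Summing one r·B term per recipient: 1·0.5·0.368 + 1·0.25·0.52 + 4·0.0625·0.382 + 1·0.25·0.259 = 0.47425.

0.47425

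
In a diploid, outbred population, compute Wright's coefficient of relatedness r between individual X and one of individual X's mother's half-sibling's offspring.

Each parent–offspring link contributes a factor of 1/2, and independent paths through distinct common ancestors add.
Half first cousins share one grandparent — one path of length 4: r = (1/2)^4 = 1/16.

0.0625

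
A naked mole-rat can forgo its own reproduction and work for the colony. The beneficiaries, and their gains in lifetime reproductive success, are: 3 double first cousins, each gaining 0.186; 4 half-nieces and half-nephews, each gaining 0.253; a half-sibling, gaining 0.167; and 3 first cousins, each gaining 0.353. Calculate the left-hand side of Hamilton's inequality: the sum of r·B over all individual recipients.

0.440125

r to a double first cousin = 0.25 (double first cousins share both grandparent pairs — four paths of length 4: r = 4·(1/2)^4 = 1/4).
r to a half-niece or half-nephew = 0.125 (half-aunt/uncle↔niece/nephew: one path of length 3: r = (1/2)^3 = 1/8).
r to a half-sibling = 0.25 (half-sibs share one parent — one path of length 2: r = (1/2)^2 = 1/4).
r to a first cousin = 1/8 (first cousins share one grandparent pair — two paths of length 4: r = 2·(1/2)^4 = 1/8).
Summing one r·B term per recipient: 3·0.25·0.186 + 4·0.125·0.253 + 1·0.25·0.167 + 3·0.125·0.353 = 0.440125.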